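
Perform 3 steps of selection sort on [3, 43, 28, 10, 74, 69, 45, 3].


Initial: [3, 43, 28, 10, 74, 69, 45, 3]
Step 1: min=3 at 0
  Swap: [3, 43, 28, 10, 74, 69, 45, 3]
Step 2: min=3 at 7
  Swap: [3, 3, 28, 10, 74, 69, 45, 43]
Step 3: min=10 at 3
  Swap: [3, 3, 10, 28, 74, 69, 45, 43]

After 3 steps: [3, 3, 10, 28, 74, 69, 45, 43]


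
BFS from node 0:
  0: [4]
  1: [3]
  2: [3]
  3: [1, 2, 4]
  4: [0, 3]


Visit 0, enqueue [4]
Visit 4, enqueue [3]
Visit 3, enqueue [1, 2]
Visit 1, enqueue []
Visit 2, enqueue []

BFS order: [0, 4, 3, 1, 2]


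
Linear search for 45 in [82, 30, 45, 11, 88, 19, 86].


i=0: 82!=45
i=1: 30!=45
i=2: 45==45 found!

Found at 2, 3 comps


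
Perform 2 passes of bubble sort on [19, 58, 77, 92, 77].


Initial: [19, 58, 77, 92, 77]
Pass 1: [19, 58, 77, 77, 92] (1 swaps)
Pass 2: [19, 58, 77, 77, 92] (0 swaps)

After 2 passes: [19, 58, 77, 77, 92]


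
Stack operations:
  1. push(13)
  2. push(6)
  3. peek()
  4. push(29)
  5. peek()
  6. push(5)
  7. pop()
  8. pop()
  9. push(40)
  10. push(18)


push(13) -> [13]
push(6) -> [13, 6]
peek()->6
push(29) -> [13, 6, 29]
peek()->29
push(5) -> [13, 6, 29, 5]
pop()->5, [13, 6, 29]
pop()->29, [13, 6]
push(40) -> [13, 6, 40]
push(18) -> [13, 6, 40, 18]

Final stack: [13, 6, 40, 18]


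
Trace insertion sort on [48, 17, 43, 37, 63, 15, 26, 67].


Initial: [48, 17, 43, 37, 63, 15, 26, 67]
Insert 17: [17, 48, 43, 37, 63, 15, 26, 67]
Insert 43: [17, 43, 48, 37, 63, 15, 26, 67]
Insert 37: [17, 37, 43, 48, 63, 15, 26, 67]
Insert 63: [17, 37, 43, 48, 63, 15, 26, 67]
Insert 15: [15, 17, 37, 43, 48, 63, 26, 67]
Insert 26: [15, 17, 26, 37, 43, 48, 63, 67]
Insert 67: [15, 17, 26, 37, 43, 48, 63, 67]

Sorted: [15, 17, 26, 37, 43, 48, 63, 67]


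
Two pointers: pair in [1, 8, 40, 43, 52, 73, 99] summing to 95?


lo=0(1)+hi=6(99)=100
lo=0(1)+hi=5(73)=74
lo=1(8)+hi=5(73)=81
lo=2(40)+hi=5(73)=113
lo=2(40)+hi=4(52)=92
lo=3(43)+hi=4(52)=95

Yes: 43+52=95


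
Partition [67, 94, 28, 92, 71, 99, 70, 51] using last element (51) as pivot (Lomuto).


Pivot: 51
  28 <= 51: swap -> [28, 94, 67, 92, 71, 99, 70, 51]
Place pivot at 1: [28, 51, 67, 92, 71, 99, 70, 94]

Partitioned: [28, 51, 67, 92, 71, 99, 70, 94]


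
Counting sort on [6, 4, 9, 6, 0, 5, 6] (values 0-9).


Input: [6, 4, 9, 6, 0, 5, 6]
Counts: [1, 0, 0, 0, 1, 1, 3, 0, 0, 1]

Sorted: [0, 4, 5, 6, 6, 6, 9]


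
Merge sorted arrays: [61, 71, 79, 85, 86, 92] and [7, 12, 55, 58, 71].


Take 7 from B
Take 12 from B
Take 55 from B
Take 58 from B
Take 61 from A
Take 71 from A
Take 71 from B

Merged: [7, 12, 55, 58, 61, 71, 71, 79, 85, 86, 92]


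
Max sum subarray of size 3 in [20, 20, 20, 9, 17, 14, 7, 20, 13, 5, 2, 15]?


[0:3]: 60
[1:4]: 49
[2:5]: 46
[3:6]: 40
[4:7]: 38
[5:8]: 41
[6:9]: 40
[7:10]: 38
[8:11]: 20
[9:12]: 22

Max: 60 at [0:3]


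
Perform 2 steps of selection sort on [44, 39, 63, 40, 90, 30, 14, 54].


Initial: [44, 39, 63, 40, 90, 30, 14, 54]
Step 1: min=14 at 6
  Swap: [14, 39, 63, 40, 90, 30, 44, 54]
Step 2: min=30 at 5
  Swap: [14, 30, 63, 40, 90, 39, 44, 54]

After 2 steps: [14, 30, 63, 40, 90, 39, 44, 54]


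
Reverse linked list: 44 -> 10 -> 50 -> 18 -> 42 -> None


Step 1: curr=44, set curr.next=prev(None) | reversed so far: 44
Step 2: curr=10, set curr.next=prev(44) | reversed so far: 10 -> 44
Step 3: curr=50, set curr.next=prev(10) | reversed so far: 50 -> 10 -> 44
Step 4: curr=18, set curr.next=prev(50) | reversed so far: 18 -> 50 -> 10 -> 44
Step 5: curr=42, set curr.next=prev(18) | reversed so far: 42 -> 18 -> 50 -> 10 -> 44

42 -> 18 -> 50 -> 10 -> 44 -> None


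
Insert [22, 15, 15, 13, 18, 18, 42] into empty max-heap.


Insert 22: [22]
Insert 15: [22, 15]
Insert 15: [22, 15, 15]
Insert 13: [22, 15, 15, 13]
Insert 18: [22, 18, 15, 13, 15]
Insert 18: [22, 18, 18, 13, 15, 15]
Insert 42: [42, 18, 22, 13, 15, 15, 18]

Final heap: [42, 18, 22, 13, 15, 15, 18]


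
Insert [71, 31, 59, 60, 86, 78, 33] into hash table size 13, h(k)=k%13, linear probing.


Insert 71: h=6 -> slot 6
Insert 31: h=5 -> slot 5
Insert 59: h=7 -> slot 7
Insert 60: h=8 -> slot 8
Insert 86: h=8, 1 probes -> slot 9
Insert 78: h=0 -> slot 0
Insert 33: h=7, 3 probes -> slot 10

Table: [78, None, None, None, None, 31, 71, 59, 60, 86, 33, None, None]


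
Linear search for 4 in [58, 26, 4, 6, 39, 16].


i=0: 58!=4
i=1: 26!=4
i=2: 4==4 found!

Found at 2, 3 comps


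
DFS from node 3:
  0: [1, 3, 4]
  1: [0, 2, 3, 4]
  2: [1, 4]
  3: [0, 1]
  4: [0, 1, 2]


Visit 3, push [1, 0]
Visit 0, push [4, 1]
Visit 1, push [4, 2]
Visit 2, push [4]
Visit 4, push []

DFS order: [3, 0, 1, 2, 4]


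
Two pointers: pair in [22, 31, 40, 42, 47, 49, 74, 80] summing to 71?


lo=0(22)+hi=7(80)=102
lo=0(22)+hi=6(74)=96
lo=0(22)+hi=5(49)=71

Yes: 22+49=71


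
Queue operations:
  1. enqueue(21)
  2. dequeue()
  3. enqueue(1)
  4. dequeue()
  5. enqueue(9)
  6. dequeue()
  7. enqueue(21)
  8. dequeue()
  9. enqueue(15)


enqueue(21) -> [21]
dequeue()->21, []
enqueue(1) -> [1]
dequeue()->1, []
enqueue(9) -> [9]
dequeue()->9, []
enqueue(21) -> [21]
dequeue()->21, []
enqueue(15) -> [15]

Final queue: [15]


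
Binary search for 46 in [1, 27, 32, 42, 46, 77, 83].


Step 1: lo=0, hi=6, mid=3, val=42
Step 2: lo=4, hi=6, mid=5, val=77
Step 3: lo=4, hi=4, mid=4, val=46

Found at index 4


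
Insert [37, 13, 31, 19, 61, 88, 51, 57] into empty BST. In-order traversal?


Insert 37: root
Insert 13: L from 37
Insert 31: L from 37 -> R from 13
Insert 19: L from 37 -> R from 13 -> L from 31
Insert 61: R from 37
Insert 88: R from 37 -> R from 61
Insert 51: R from 37 -> L from 61
Insert 57: R from 37 -> L from 61 -> R from 51

In-order: [13, 19, 31, 37, 51, 57, 61, 88]


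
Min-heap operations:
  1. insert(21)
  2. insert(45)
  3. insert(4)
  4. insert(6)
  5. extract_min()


insert(21) -> [21]
insert(45) -> [21, 45]
insert(4) -> [4, 45, 21]
insert(6) -> [4, 6, 21, 45]
extract_min()->4, [6, 45, 21]

Final heap: [6, 45, 21]


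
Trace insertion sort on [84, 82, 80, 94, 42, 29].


Initial: [84, 82, 80, 94, 42, 29]
Insert 82: [82, 84, 80, 94, 42, 29]
Insert 80: [80, 82, 84, 94, 42, 29]
Insert 94: [80, 82, 84, 94, 42, 29]
Insert 42: [42, 80, 82, 84, 94, 29]
Insert 29: [29, 42, 80, 82, 84, 94]

Sorted: [29, 42, 80, 82, 84, 94]


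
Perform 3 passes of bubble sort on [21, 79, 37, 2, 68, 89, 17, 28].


Initial: [21, 79, 37, 2, 68, 89, 17, 28]
Pass 1: [21, 37, 2, 68, 79, 17, 28, 89] (5 swaps)
Pass 2: [21, 2, 37, 68, 17, 28, 79, 89] (3 swaps)
Pass 3: [2, 21, 37, 17, 28, 68, 79, 89] (3 swaps)

After 3 passes: [2, 21, 37, 17, 28, 68, 79, 89]


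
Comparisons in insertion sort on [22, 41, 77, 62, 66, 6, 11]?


Algorithm: insertion sort
Input: [22, 41, 77, 62, 66, 6, 11]
Sorted: [6, 11, 22, 41, 62, 66, 77]

17


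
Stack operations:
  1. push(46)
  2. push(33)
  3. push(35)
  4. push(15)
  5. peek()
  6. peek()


push(46) -> [46]
push(33) -> [46, 33]
push(35) -> [46, 33, 35]
push(15) -> [46, 33, 35, 15]
peek()->15
peek()->15

Final stack: [46, 33, 35, 15]


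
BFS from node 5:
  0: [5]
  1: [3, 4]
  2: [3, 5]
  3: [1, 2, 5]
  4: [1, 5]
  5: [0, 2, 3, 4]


Visit 5, enqueue [0, 2, 3, 4]
Visit 0, enqueue []
Visit 2, enqueue []
Visit 3, enqueue [1]
Visit 4, enqueue []
Visit 1, enqueue []

BFS order: [5, 0, 2, 3, 4, 1]


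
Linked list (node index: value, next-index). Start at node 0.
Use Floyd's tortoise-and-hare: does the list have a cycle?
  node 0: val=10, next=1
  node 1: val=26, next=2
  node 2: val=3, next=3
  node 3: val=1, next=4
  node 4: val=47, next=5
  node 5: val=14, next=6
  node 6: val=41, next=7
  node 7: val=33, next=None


Floyd's tortoise (slow, +1) and hare (fast, +2):
  init: slow=0, fast=0
  step 1: slow=1, fast=2
  step 2: slow=2, fast=4
  step 3: slow=3, fast=6
  step 4: fast 6->7->None, no cycle

Cycle: no


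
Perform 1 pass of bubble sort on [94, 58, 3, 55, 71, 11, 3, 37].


Initial: [94, 58, 3, 55, 71, 11, 3, 37]
Pass 1: [58, 3, 55, 71, 11, 3, 37, 94] (7 swaps)

After 1 pass: [58, 3, 55, 71, 11, 3, 37, 94]


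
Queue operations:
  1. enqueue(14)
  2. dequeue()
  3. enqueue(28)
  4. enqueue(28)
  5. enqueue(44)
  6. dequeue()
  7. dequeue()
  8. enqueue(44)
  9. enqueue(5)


enqueue(14) -> [14]
dequeue()->14, []
enqueue(28) -> [28]
enqueue(28) -> [28, 28]
enqueue(44) -> [28, 28, 44]
dequeue()->28, [28, 44]
dequeue()->28, [44]
enqueue(44) -> [44, 44]
enqueue(5) -> [44, 44, 5]

Final queue: [44, 44, 5]


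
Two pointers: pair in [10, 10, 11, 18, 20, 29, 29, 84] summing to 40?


lo=0(10)+hi=7(84)=94
lo=0(10)+hi=6(29)=39
lo=1(10)+hi=6(29)=39
lo=2(11)+hi=6(29)=40

Yes: 11+29=40


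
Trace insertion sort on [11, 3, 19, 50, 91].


Initial: [11, 3, 19, 50, 91]
Insert 3: [3, 11, 19, 50, 91]
Insert 19: [3, 11, 19, 50, 91]
Insert 50: [3, 11, 19, 50, 91]
Insert 91: [3, 11, 19, 50, 91]

Sorted: [3, 11, 19, 50, 91]


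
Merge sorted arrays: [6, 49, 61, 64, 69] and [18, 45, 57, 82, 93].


Take 6 from A
Take 18 from B
Take 45 from B
Take 49 from A
Take 57 from B
Take 61 from A
Take 64 from A
Take 69 from A

Merged: [6, 18, 45, 49, 57, 61, 64, 69, 82, 93]


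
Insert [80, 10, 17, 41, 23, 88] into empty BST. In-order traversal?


Insert 80: root
Insert 10: L from 80
Insert 17: L from 80 -> R from 10
Insert 41: L from 80 -> R from 10 -> R from 17
Insert 23: L from 80 -> R from 10 -> R from 17 -> L from 41
Insert 88: R from 80

In-order: [10, 17, 23, 41, 80, 88]


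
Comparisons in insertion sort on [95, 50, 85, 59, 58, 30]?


Algorithm: insertion sort
Input: [95, 50, 85, 59, 58, 30]
Sorted: [30, 50, 58, 59, 85, 95]

15


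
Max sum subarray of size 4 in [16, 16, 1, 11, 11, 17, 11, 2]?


[0:4]: 44
[1:5]: 39
[2:6]: 40
[3:7]: 50
[4:8]: 41

Max: 50 at [3:7]


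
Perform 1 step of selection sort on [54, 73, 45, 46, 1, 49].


Initial: [54, 73, 45, 46, 1, 49]
Step 1: min=1 at 4
  Swap: [1, 73, 45, 46, 54, 49]

After 1 step: [1, 73, 45, 46, 54, 49]


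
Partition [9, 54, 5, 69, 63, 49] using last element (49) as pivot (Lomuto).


Pivot: 49
  9 <= 49: advance i (no swap)
  5 <= 49: swap -> [9, 5, 54, 69, 63, 49]
Place pivot at 2: [9, 5, 49, 69, 63, 54]

Partitioned: [9, 5, 49, 69, 63, 54]


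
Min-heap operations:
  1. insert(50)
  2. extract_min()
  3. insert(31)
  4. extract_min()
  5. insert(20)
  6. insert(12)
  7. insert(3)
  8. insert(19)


insert(50) -> [50]
extract_min()->50, []
insert(31) -> [31]
extract_min()->31, []
insert(20) -> [20]
insert(12) -> [12, 20]
insert(3) -> [3, 20, 12]
insert(19) -> [3, 19, 12, 20]

Final heap: [3, 19, 12, 20]


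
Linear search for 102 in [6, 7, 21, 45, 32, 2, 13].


i=0: 6!=102
i=1: 7!=102
i=2: 21!=102
i=3: 45!=102
i=4: 32!=102
i=5: 2!=102
i=6: 13!=102

Not found, 7 comps


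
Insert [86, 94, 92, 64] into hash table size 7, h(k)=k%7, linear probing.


Insert 86: h=2 -> slot 2
Insert 94: h=3 -> slot 3
Insert 92: h=1 -> slot 1
Insert 64: h=1, 3 probes -> slot 4

Table: [None, 92, 86, 94, 64, None, None]


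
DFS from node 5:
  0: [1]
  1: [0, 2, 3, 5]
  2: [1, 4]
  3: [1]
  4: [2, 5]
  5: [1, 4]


Visit 5, push [4, 1]
Visit 1, push [3, 2, 0]
Visit 0, push []
Visit 2, push [4]
Visit 4, push []
Visit 3, push []

DFS order: [5, 1, 0, 2, 4, 3]


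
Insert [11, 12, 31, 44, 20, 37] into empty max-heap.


Insert 11: [11]
Insert 12: [12, 11]
Insert 31: [31, 11, 12]
Insert 44: [44, 31, 12, 11]
Insert 20: [44, 31, 12, 11, 20]
Insert 37: [44, 31, 37, 11, 20, 12]

Final heap: [44, 31, 37, 11, 20, 12]


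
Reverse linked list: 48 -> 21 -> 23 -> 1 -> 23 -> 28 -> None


Step 1: curr=48, set curr.next=prev(None) | reversed so far: 48
Step 2: curr=21, set curr.next=prev(48) | reversed so far: 21 -> 48
Step 3: curr=23, set curr.next=prev(21) | reversed so far: 23 -> 21 -> 48
Step 4: curr=1, set curr.next=prev(23) | reversed so far: 1 -> 23 -> 21 -> 48
Step 5: curr=23, set curr.next=prev(1) | reversed so far: 23 -> 1 -> 23 -> 21 -> 48
Step 6: curr=28, set curr.next=prev(23) | reversed so far: 28 -> 23 -> 1 -> 23 -> 21 -> 48

28 -> 23 -> 1 -> 23 -> 21 -> 48 -> None


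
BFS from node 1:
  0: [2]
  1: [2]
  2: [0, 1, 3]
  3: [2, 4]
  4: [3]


Visit 1, enqueue [2]
Visit 2, enqueue [0, 3]
Visit 0, enqueue []
Visit 3, enqueue [4]
Visit 4, enqueue []

BFS order: [1, 2, 0, 3, 4]


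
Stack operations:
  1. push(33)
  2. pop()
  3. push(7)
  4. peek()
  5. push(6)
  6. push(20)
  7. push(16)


push(33) -> [33]
pop()->33, []
push(7) -> [7]
peek()->7
push(6) -> [7, 6]
push(20) -> [7, 6, 20]
push(16) -> [7, 6, 20, 16]

Final stack: [7, 6, 20, 16]


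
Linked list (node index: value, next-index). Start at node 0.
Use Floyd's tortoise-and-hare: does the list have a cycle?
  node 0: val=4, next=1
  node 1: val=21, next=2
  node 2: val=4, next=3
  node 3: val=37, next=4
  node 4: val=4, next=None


Floyd's tortoise (slow, +1) and hare (fast, +2):
  init: slow=0, fast=0
  step 1: slow=1, fast=2
  step 2: slow=2, fast=4
  step 3: fast -> None, no cycle

Cycle: no


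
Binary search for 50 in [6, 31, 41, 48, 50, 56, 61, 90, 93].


Step 1: lo=0, hi=8, mid=4, val=50

Found at index 4


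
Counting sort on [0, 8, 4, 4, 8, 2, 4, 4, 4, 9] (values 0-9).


Input: [0, 8, 4, 4, 8, 2, 4, 4, 4, 9]
Counts: [1, 0, 1, 0, 5, 0, 0, 0, 2, 1]

Sorted: [0, 2, 4, 4, 4, 4, 4, 8, 8, 9]


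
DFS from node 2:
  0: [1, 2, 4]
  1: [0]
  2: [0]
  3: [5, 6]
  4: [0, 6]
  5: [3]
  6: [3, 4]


Visit 2, push [0]
Visit 0, push [4, 1]
Visit 1, push []
Visit 4, push [6]
Visit 6, push [3]
Visit 3, push [5]
Visit 5, push []

DFS order: [2, 0, 1, 4, 6, 3, 5]


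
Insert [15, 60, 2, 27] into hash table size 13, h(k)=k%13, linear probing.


Insert 15: h=2 -> slot 2
Insert 60: h=8 -> slot 8
Insert 2: h=2, 1 probes -> slot 3
Insert 27: h=1 -> slot 1

Table: [None, 27, 15, 2, None, None, None, None, 60, None, None, None, None]


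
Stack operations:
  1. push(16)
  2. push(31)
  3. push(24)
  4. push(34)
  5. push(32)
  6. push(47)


push(16) -> [16]
push(31) -> [16, 31]
push(24) -> [16, 31, 24]
push(34) -> [16, 31, 24, 34]
push(32) -> [16, 31, 24, 34, 32]
push(47) -> [16, 31, 24, 34, 32, 47]

Final stack: [16, 31, 24, 34, 32, 47]


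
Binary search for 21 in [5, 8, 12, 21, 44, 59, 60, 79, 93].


Step 1: lo=0, hi=8, mid=4, val=44
Step 2: lo=0, hi=3, mid=1, val=8
Step 3: lo=2, hi=3, mid=2, val=12
Step 4: lo=3, hi=3, mid=3, val=21

Found at index 3


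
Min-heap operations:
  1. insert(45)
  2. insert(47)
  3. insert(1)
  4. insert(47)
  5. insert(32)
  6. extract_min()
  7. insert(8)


insert(45) -> [45]
insert(47) -> [45, 47]
insert(1) -> [1, 47, 45]
insert(47) -> [1, 47, 45, 47]
insert(32) -> [1, 32, 45, 47, 47]
extract_min()->1, [32, 47, 45, 47]
insert(8) -> [8, 32, 45, 47, 47]

Final heap: [8, 32, 45, 47, 47]


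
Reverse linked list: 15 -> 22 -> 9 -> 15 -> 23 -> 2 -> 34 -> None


Step 1: curr=15, set curr.next=prev(None) | reversed so far: 15
Step 2: curr=22, set curr.next=prev(15) | reversed so far: 22 -> 15
Step 3: curr=9, set curr.next=prev(22) | reversed so far: 9 -> 22 -> 15
Step 4: curr=15, set curr.next=prev(9) | reversed so far: 15 -> 9 -> 22 -> 15
Step 5: curr=23, set curr.next=prev(15) | reversed so far: 23 -> 15 -> 9 -> 22 -> 15
Step 6: curr=2, set curr.next=prev(23) | reversed so far: 2 -> 23 -> 15 -> 9 -> 22 -> 15
Step 7: curr=34, set curr.next=prev(2) | reversed so far: 34 -> 2 -> 23 -> 15 -> 9 -> 22 -> 15

34 -> 2 -> 23 -> 15 -> 9 -> 22 -> 15 -> None


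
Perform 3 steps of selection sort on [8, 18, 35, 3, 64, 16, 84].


Initial: [8, 18, 35, 3, 64, 16, 84]
Step 1: min=3 at 3
  Swap: [3, 18, 35, 8, 64, 16, 84]
Step 2: min=8 at 3
  Swap: [3, 8, 35, 18, 64, 16, 84]
Step 3: min=16 at 5
  Swap: [3, 8, 16, 18, 64, 35, 84]

After 3 steps: [3, 8, 16, 18, 64, 35, 84]


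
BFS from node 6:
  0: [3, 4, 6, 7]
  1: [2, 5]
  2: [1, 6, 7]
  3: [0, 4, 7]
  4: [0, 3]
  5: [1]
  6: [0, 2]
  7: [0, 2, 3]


Visit 6, enqueue [0, 2]
Visit 0, enqueue [3, 4, 7]
Visit 2, enqueue [1]
Visit 3, enqueue []
Visit 4, enqueue []
Visit 7, enqueue []
Visit 1, enqueue [5]
Visit 5, enqueue []

BFS order: [6, 0, 2, 3, 4, 7, 1, 5]


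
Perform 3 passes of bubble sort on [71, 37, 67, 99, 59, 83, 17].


Initial: [71, 37, 67, 99, 59, 83, 17]
Pass 1: [37, 67, 71, 59, 83, 17, 99] (5 swaps)
Pass 2: [37, 67, 59, 71, 17, 83, 99] (2 swaps)
Pass 3: [37, 59, 67, 17, 71, 83, 99] (2 swaps)

After 3 passes: [37, 59, 67, 17, 71, 83, 99]


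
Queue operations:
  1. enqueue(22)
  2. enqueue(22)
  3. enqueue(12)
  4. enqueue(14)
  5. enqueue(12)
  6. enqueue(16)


enqueue(22) -> [22]
enqueue(22) -> [22, 22]
enqueue(12) -> [22, 22, 12]
enqueue(14) -> [22, 22, 12, 14]
enqueue(12) -> [22, 22, 12, 14, 12]
enqueue(16) -> [22, 22, 12, 14, 12, 16]

Final queue: [22, 22, 12, 14, 12, 16]


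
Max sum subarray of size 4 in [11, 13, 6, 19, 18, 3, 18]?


[0:4]: 49
[1:5]: 56
[2:6]: 46
[3:7]: 58

Max: 58 at [3:7]


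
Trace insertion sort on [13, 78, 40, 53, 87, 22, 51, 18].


Initial: [13, 78, 40, 53, 87, 22, 51, 18]
Insert 78: [13, 78, 40, 53, 87, 22, 51, 18]
Insert 40: [13, 40, 78, 53, 87, 22, 51, 18]
Insert 53: [13, 40, 53, 78, 87, 22, 51, 18]
Insert 87: [13, 40, 53, 78, 87, 22, 51, 18]
Insert 22: [13, 22, 40, 53, 78, 87, 51, 18]
Insert 51: [13, 22, 40, 51, 53, 78, 87, 18]
Insert 18: [13, 18, 22, 40, 51, 53, 78, 87]

Sorted: [13, 18, 22, 40, 51, 53, 78, 87]


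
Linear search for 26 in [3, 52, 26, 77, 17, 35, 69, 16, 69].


i=0: 3!=26
i=1: 52!=26
i=2: 26==26 found!

Found at 2, 3 comps


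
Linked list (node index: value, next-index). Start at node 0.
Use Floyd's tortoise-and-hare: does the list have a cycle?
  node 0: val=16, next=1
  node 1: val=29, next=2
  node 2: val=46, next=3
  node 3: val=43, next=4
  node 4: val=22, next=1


Floyd's tortoise (slow, +1) and hare (fast, +2):
  init: slow=0, fast=0
  step 1: slow=1, fast=2
  step 2: slow=2, fast=4
  step 3: slow=3, fast=2
  step 4: slow=4, fast=4
  slow == fast at node 4: cycle detected

Cycle: yes


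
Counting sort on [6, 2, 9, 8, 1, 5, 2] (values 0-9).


Input: [6, 2, 9, 8, 1, 5, 2]
Counts: [0, 1, 2, 0, 0, 1, 1, 0, 1, 1]

Sorted: [1, 2, 2, 5, 6, 8, 9]


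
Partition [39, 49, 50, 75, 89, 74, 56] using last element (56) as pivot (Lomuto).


Pivot: 56
  39 <= 56: advance i (no swap)
  49 <= 56: advance i (no swap)
  50 <= 56: advance i (no swap)
Place pivot at 3: [39, 49, 50, 56, 89, 74, 75]

Partitioned: [39, 49, 50, 56, 89, 74, 75]


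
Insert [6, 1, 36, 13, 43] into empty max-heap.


Insert 6: [6]
Insert 1: [6, 1]
Insert 36: [36, 1, 6]
Insert 13: [36, 13, 6, 1]
Insert 43: [43, 36, 6, 1, 13]

Final heap: [43, 36, 6, 1, 13]


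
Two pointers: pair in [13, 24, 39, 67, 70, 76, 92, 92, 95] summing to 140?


lo=0(13)+hi=8(95)=108
lo=1(24)+hi=8(95)=119
lo=2(39)+hi=8(95)=134
lo=3(67)+hi=8(95)=162
lo=3(67)+hi=7(92)=159
lo=3(67)+hi=6(92)=159
lo=3(67)+hi=5(76)=143
lo=3(67)+hi=4(70)=137

No pair found


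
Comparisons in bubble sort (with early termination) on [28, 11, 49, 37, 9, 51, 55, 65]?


Algorithm: bubble sort (with early termination)
Input: [28, 11, 49, 37, 9, 51, 55, 65]
Sorted: [9, 11, 28, 37, 49, 51, 55, 65]

25


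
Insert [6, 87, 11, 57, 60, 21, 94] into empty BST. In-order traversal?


Insert 6: root
Insert 87: R from 6
Insert 11: R from 6 -> L from 87
Insert 57: R from 6 -> L from 87 -> R from 11
Insert 60: R from 6 -> L from 87 -> R from 11 -> R from 57
Insert 21: R from 6 -> L from 87 -> R from 11 -> L from 57
Insert 94: R from 6 -> R from 87

In-order: [6, 11, 21, 57, 60, 87, 94]


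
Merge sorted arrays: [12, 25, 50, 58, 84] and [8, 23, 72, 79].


Take 8 from B
Take 12 from A
Take 23 from B
Take 25 from A
Take 50 from A
Take 58 from A
Take 72 from B
Take 79 from B

Merged: [8, 12, 23, 25, 50, 58, 72, 79, 84]


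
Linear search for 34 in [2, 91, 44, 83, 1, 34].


i=0: 2!=34
i=1: 91!=34
i=2: 44!=34
i=3: 83!=34
i=4: 1!=34
i=5: 34==34 found!

Found at 5, 6 comps


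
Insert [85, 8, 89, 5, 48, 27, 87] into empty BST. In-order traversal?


Insert 85: root
Insert 8: L from 85
Insert 89: R from 85
Insert 5: L from 85 -> L from 8
Insert 48: L from 85 -> R from 8
Insert 27: L from 85 -> R from 8 -> L from 48
Insert 87: R from 85 -> L from 89

In-order: [5, 8, 27, 48, 85, 87, 89]


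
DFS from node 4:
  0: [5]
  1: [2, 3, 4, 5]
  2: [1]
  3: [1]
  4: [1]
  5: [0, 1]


Visit 4, push [1]
Visit 1, push [5, 3, 2]
Visit 2, push []
Visit 3, push []
Visit 5, push [0]
Visit 0, push []

DFS order: [4, 1, 2, 3, 5, 0]


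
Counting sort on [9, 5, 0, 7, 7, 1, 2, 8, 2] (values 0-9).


Input: [9, 5, 0, 7, 7, 1, 2, 8, 2]
Counts: [1, 1, 2, 0, 0, 1, 0, 2, 1, 1]

Sorted: [0, 1, 2, 2, 5, 7, 7, 8, 9]


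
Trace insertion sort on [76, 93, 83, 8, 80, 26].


Initial: [76, 93, 83, 8, 80, 26]
Insert 93: [76, 93, 83, 8, 80, 26]
Insert 83: [76, 83, 93, 8, 80, 26]
Insert 8: [8, 76, 83, 93, 80, 26]
Insert 80: [8, 76, 80, 83, 93, 26]
Insert 26: [8, 26, 76, 80, 83, 93]

Sorted: [8, 26, 76, 80, 83, 93]


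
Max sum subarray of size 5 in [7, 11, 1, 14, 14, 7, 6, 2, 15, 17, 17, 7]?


[0:5]: 47
[1:6]: 47
[2:7]: 42
[3:8]: 43
[4:9]: 44
[5:10]: 47
[6:11]: 57
[7:12]: 58

Max: 58 at [7:12]


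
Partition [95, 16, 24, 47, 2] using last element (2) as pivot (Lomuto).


Pivot: 2
Place pivot at 0: [2, 16, 24, 47, 95]

Partitioned: [2, 16, 24, 47, 95]


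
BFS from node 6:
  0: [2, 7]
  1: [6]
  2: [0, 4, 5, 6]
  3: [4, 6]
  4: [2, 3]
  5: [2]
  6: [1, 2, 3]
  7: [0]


Visit 6, enqueue [1, 2, 3]
Visit 1, enqueue []
Visit 2, enqueue [0, 4, 5]
Visit 3, enqueue []
Visit 0, enqueue [7]
Visit 4, enqueue []
Visit 5, enqueue []
Visit 7, enqueue []

BFS order: [6, 1, 2, 3, 0, 4, 5, 7]


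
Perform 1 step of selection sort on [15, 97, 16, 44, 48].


Initial: [15, 97, 16, 44, 48]
Step 1: min=15 at 0
  Swap: [15, 97, 16, 44, 48]

After 1 step: [15, 97, 16, 44, 48]


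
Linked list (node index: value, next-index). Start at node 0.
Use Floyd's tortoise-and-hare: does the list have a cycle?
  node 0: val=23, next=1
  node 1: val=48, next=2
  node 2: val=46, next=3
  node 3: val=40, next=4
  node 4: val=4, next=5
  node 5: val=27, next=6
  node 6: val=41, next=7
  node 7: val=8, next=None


Floyd's tortoise (slow, +1) and hare (fast, +2):
  init: slow=0, fast=0
  step 1: slow=1, fast=2
  step 2: slow=2, fast=4
  step 3: slow=3, fast=6
  step 4: fast 6->7->None, no cycle

Cycle: no


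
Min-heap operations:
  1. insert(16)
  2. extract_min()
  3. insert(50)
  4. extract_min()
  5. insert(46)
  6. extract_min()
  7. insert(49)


insert(16) -> [16]
extract_min()->16, []
insert(50) -> [50]
extract_min()->50, []
insert(46) -> [46]
extract_min()->46, []
insert(49) -> [49]

Final heap: [49]


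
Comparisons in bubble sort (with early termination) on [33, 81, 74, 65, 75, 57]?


Algorithm: bubble sort (with early termination)
Input: [33, 81, 74, 65, 75, 57]
Sorted: [33, 57, 65, 74, 75, 81]

15


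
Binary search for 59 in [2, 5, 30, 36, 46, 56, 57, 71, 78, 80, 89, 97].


Step 1: lo=0, hi=11, mid=5, val=56
Step 2: lo=6, hi=11, mid=8, val=78
Step 3: lo=6, hi=7, mid=6, val=57
Step 4: lo=7, hi=7, mid=7, val=71

Not found


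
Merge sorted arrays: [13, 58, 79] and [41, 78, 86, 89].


Take 13 from A
Take 41 from B
Take 58 from A
Take 78 from B
Take 79 from A

Merged: [13, 41, 58, 78, 79, 86, 89]


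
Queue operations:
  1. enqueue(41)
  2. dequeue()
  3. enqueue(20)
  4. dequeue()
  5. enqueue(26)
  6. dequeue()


enqueue(41) -> [41]
dequeue()->41, []
enqueue(20) -> [20]
dequeue()->20, []
enqueue(26) -> [26]
dequeue()->26, []

Final queue: []


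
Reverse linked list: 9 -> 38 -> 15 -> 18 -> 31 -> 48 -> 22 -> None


Step 1: curr=9, set curr.next=prev(None) | reversed so far: 9
Step 2: curr=38, set curr.next=prev(9) | reversed so far: 38 -> 9
Step 3: curr=15, set curr.next=prev(38) | reversed so far: 15 -> 38 -> 9
Step 4: curr=18, set curr.next=prev(15) | reversed so far: 18 -> 15 -> 38 -> 9
Step 5: curr=31, set curr.next=prev(18) | reversed so far: 31 -> 18 -> 15 -> 38 -> 9
Step 6: curr=48, set curr.next=prev(31) | reversed so far: 48 -> 31 -> 18 -> 15 -> 38 -> 9
Step 7: curr=22, set curr.next=prev(48) | reversed so far: 22 -> 48 -> 31 -> 18 -> 15 -> 38 -> 9

22 -> 48 -> 31 -> 18 -> 15 -> 38 -> 9 -> None


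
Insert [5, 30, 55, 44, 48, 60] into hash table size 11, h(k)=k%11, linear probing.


Insert 5: h=5 -> slot 5
Insert 30: h=8 -> slot 8
Insert 55: h=0 -> slot 0
Insert 44: h=0, 1 probes -> slot 1
Insert 48: h=4 -> slot 4
Insert 60: h=5, 1 probes -> slot 6

Table: [55, 44, None, None, 48, 5, 60, None, 30, None, None]


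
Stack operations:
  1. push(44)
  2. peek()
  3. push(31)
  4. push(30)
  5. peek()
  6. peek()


push(44) -> [44]
peek()->44
push(31) -> [44, 31]
push(30) -> [44, 31, 30]
peek()->30
peek()->30

Final stack: [44, 31, 30]


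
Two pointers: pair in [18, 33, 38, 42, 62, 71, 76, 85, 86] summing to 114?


lo=0(18)+hi=8(86)=104
lo=1(33)+hi=8(86)=119
lo=1(33)+hi=7(85)=118
lo=1(33)+hi=6(76)=109
lo=2(38)+hi=6(76)=114

Yes: 38+76=114


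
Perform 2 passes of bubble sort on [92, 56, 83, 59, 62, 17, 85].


Initial: [92, 56, 83, 59, 62, 17, 85]
Pass 1: [56, 83, 59, 62, 17, 85, 92] (6 swaps)
Pass 2: [56, 59, 62, 17, 83, 85, 92] (3 swaps)

After 2 passes: [56, 59, 62, 17, 83, 85, 92]


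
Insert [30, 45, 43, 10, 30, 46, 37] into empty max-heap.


Insert 30: [30]
Insert 45: [45, 30]
Insert 43: [45, 30, 43]
Insert 10: [45, 30, 43, 10]
Insert 30: [45, 30, 43, 10, 30]
Insert 46: [46, 30, 45, 10, 30, 43]
Insert 37: [46, 30, 45, 10, 30, 43, 37]

Final heap: [46, 30, 45, 10, 30, 43, 37]


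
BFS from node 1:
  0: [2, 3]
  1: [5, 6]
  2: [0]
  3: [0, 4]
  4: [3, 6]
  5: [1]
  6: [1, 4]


Visit 1, enqueue [5, 6]
Visit 5, enqueue []
Visit 6, enqueue [4]
Visit 4, enqueue [3]
Visit 3, enqueue [0]
Visit 0, enqueue [2]
Visit 2, enqueue []

BFS order: [1, 5, 6, 4, 3, 0, 2]


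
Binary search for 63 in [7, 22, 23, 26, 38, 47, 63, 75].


Step 1: lo=0, hi=7, mid=3, val=26
Step 2: lo=4, hi=7, mid=5, val=47
Step 3: lo=6, hi=7, mid=6, val=63

Found at index 6


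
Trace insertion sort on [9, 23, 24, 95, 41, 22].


Initial: [9, 23, 24, 95, 41, 22]
Insert 23: [9, 23, 24, 95, 41, 22]
Insert 24: [9, 23, 24, 95, 41, 22]
Insert 95: [9, 23, 24, 95, 41, 22]
Insert 41: [9, 23, 24, 41, 95, 22]
Insert 22: [9, 22, 23, 24, 41, 95]

Sorted: [9, 22, 23, 24, 41, 95]


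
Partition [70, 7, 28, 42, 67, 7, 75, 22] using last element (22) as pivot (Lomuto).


Pivot: 22
  7 <= 22: swap -> [7, 70, 28, 42, 67, 7, 75, 22]
  7 <= 22: swap -> [7, 7, 28, 42, 67, 70, 75, 22]
Place pivot at 2: [7, 7, 22, 42, 67, 70, 75, 28]

Partitioned: [7, 7, 22, 42, 67, 70, 75, 28]


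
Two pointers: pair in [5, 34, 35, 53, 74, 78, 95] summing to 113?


lo=0(5)+hi=6(95)=100
lo=1(34)+hi=6(95)=129
lo=1(34)+hi=5(78)=112
lo=2(35)+hi=5(78)=113

Yes: 35+78=113


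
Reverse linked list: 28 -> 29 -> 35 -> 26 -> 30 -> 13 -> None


Step 1: curr=28, set curr.next=prev(None) | reversed so far: 28
Step 2: curr=29, set curr.next=prev(28) | reversed so far: 29 -> 28
Step 3: curr=35, set curr.next=prev(29) | reversed so far: 35 -> 29 -> 28
Step 4: curr=26, set curr.next=prev(35) | reversed so far: 26 -> 35 -> 29 -> 28
Step 5: curr=30, set curr.next=prev(26) | reversed so far: 30 -> 26 -> 35 -> 29 -> 28
Step 6: curr=13, set curr.next=prev(30) | reversed so far: 13 -> 30 -> 26 -> 35 -> 29 -> 28

13 -> 30 -> 26 -> 35 -> 29 -> 28 -> None


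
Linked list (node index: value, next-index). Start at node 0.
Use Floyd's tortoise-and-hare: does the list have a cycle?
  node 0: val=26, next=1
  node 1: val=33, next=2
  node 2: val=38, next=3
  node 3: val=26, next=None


Floyd's tortoise (slow, +1) and hare (fast, +2):
  init: slow=0, fast=0
  step 1: slow=1, fast=2
  step 2: fast 2->3->None, no cycle

Cycle: no


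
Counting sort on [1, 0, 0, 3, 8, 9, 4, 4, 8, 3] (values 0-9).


Input: [1, 0, 0, 3, 8, 9, 4, 4, 8, 3]
Counts: [2, 1, 0, 2, 2, 0, 0, 0, 2, 1]

Sorted: [0, 0, 1, 3, 3, 4, 4, 8, 8, 9]


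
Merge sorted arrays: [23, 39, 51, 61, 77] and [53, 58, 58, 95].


Take 23 from A
Take 39 from A
Take 51 from A
Take 53 from B
Take 58 from B
Take 58 from B
Take 61 from A
Take 77 from A

Merged: [23, 39, 51, 53, 58, 58, 61, 77, 95]


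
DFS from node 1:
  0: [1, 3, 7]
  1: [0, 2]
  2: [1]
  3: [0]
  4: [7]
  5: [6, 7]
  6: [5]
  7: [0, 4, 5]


Visit 1, push [2, 0]
Visit 0, push [7, 3]
Visit 3, push []
Visit 7, push [5, 4]
Visit 4, push []
Visit 5, push [6]
Visit 6, push []
Visit 2, push []

DFS order: [1, 0, 3, 7, 4, 5, 6, 2]


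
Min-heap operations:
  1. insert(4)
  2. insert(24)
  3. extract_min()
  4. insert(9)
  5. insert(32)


insert(4) -> [4]
insert(24) -> [4, 24]
extract_min()->4, [24]
insert(9) -> [9, 24]
insert(32) -> [9, 24, 32]

Final heap: [9, 24, 32]


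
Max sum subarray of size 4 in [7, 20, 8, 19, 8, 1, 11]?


[0:4]: 54
[1:5]: 55
[2:6]: 36
[3:7]: 39

Max: 55 at [1:5]


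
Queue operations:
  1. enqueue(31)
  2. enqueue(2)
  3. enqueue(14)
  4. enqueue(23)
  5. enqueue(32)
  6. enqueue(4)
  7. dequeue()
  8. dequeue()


enqueue(31) -> [31]
enqueue(2) -> [31, 2]
enqueue(14) -> [31, 2, 14]
enqueue(23) -> [31, 2, 14, 23]
enqueue(32) -> [31, 2, 14, 23, 32]
enqueue(4) -> [31, 2, 14, 23, 32, 4]
dequeue()->31, [2, 14, 23, 32, 4]
dequeue()->2, [14, 23, 32, 4]

Final queue: [14, 23, 32, 4]


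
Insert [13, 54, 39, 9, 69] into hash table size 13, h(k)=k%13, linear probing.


Insert 13: h=0 -> slot 0
Insert 54: h=2 -> slot 2
Insert 39: h=0, 1 probes -> slot 1
Insert 9: h=9 -> slot 9
Insert 69: h=4 -> slot 4

Table: [13, 39, 54, None, 69, None, None, None, None, 9, None, None, None]


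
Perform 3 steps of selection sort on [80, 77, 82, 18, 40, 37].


Initial: [80, 77, 82, 18, 40, 37]
Step 1: min=18 at 3
  Swap: [18, 77, 82, 80, 40, 37]
Step 2: min=37 at 5
  Swap: [18, 37, 82, 80, 40, 77]
Step 3: min=40 at 4
  Swap: [18, 37, 40, 80, 82, 77]

After 3 steps: [18, 37, 40, 80, 82, 77]


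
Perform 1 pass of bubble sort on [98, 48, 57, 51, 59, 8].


Initial: [98, 48, 57, 51, 59, 8]
Pass 1: [48, 57, 51, 59, 8, 98] (5 swaps)

After 1 pass: [48, 57, 51, 59, 8, 98]


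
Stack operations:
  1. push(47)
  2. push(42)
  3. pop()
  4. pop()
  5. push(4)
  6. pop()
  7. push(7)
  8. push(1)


push(47) -> [47]
push(42) -> [47, 42]
pop()->42, [47]
pop()->47, []
push(4) -> [4]
pop()->4, []
push(7) -> [7]
push(1) -> [7, 1]

Final stack: [7, 1]


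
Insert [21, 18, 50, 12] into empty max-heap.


Insert 21: [21]
Insert 18: [21, 18]
Insert 50: [50, 18, 21]
Insert 12: [50, 18, 21, 12]

Final heap: [50, 18, 21, 12]


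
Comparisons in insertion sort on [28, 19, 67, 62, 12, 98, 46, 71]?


Algorithm: insertion sort
Input: [28, 19, 67, 62, 12, 98, 46, 71]
Sorted: [12, 19, 28, 46, 62, 67, 71, 98]

15


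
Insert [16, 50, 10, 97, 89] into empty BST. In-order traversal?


Insert 16: root
Insert 50: R from 16
Insert 10: L from 16
Insert 97: R from 16 -> R from 50
Insert 89: R from 16 -> R from 50 -> L from 97

In-order: [10, 16, 50, 89, 97]


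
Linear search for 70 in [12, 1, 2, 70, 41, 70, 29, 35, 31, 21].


i=0: 12!=70
i=1: 1!=70
i=2: 2!=70
i=3: 70==70 found!

Found at 3, 4 comps


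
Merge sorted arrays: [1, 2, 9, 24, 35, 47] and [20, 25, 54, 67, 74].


Take 1 from A
Take 2 from A
Take 9 from A
Take 20 from B
Take 24 from A
Take 25 from B
Take 35 from A
Take 47 from A

Merged: [1, 2, 9, 20, 24, 25, 35, 47, 54, 67, 74]


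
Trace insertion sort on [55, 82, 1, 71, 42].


Initial: [55, 82, 1, 71, 42]
Insert 82: [55, 82, 1, 71, 42]
Insert 1: [1, 55, 82, 71, 42]
Insert 71: [1, 55, 71, 82, 42]
Insert 42: [1, 42, 55, 71, 82]

Sorted: [1, 42, 55, 71, 82]


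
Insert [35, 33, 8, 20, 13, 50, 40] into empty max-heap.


Insert 35: [35]
Insert 33: [35, 33]
Insert 8: [35, 33, 8]
Insert 20: [35, 33, 8, 20]
Insert 13: [35, 33, 8, 20, 13]
Insert 50: [50, 33, 35, 20, 13, 8]
Insert 40: [50, 33, 40, 20, 13, 8, 35]

Final heap: [50, 33, 40, 20, 13, 8, 35]


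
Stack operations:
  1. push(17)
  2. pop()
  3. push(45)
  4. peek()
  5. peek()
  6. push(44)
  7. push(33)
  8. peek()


push(17) -> [17]
pop()->17, []
push(45) -> [45]
peek()->45
peek()->45
push(44) -> [45, 44]
push(33) -> [45, 44, 33]
peek()->33

Final stack: [45, 44, 33]


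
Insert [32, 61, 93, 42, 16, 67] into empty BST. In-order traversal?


Insert 32: root
Insert 61: R from 32
Insert 93: R from 32 -> R from 61
Insert 42: R from 32 -> L from 61
Insert 16: L from 32
Insert 67: R from 32 -> R from 61 -> L from 93

In-order: [16, 32, 42, 61, 67, 93]


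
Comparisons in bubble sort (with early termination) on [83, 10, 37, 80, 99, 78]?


Algorithm: bubble sort (with early termination)
Input: [83, 10, 37, 80, 99, 78]
Sorted: [10, 37, 78, 80, 83, 99]

14


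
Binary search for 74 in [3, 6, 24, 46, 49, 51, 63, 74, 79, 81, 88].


Step 1: lo=0, hi=10, mid=5, val=51
Step 2: lo=6, hi=10, mid=8, val=79
Step 3: lo=6, hi=7, mid=6, val=63
Step 4: lo=7, hi=7, mid=7, val=74

Found at index 7


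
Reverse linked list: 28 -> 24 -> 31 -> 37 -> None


Step 1: curr=28, set curr.next=prev(None) | reversed so far: 28
Step 2: curr=24, set curr.next=prev(28) | reversed so far: 24 -> 28
Step 3: curr=31, set curr.next=prev(24) | reversed so far: 31 -> 24 -> 28
Step 4: curr=37, set curr.next=prev(31) | reversed so far: 37 -> 31 -> 24 -> 28

37 -> 31 -> 24 -> 28 -> None


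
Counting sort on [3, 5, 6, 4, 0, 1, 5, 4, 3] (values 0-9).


Input: [3, 5, 6, 4, 0, 1, 5, 4, 3]
Counts: [1, 1, 0, 2, 2, 2, 1, 0, 0, 0]

Sorted: [0, 1, 3, 3, 4, 4, 5, 5, 6]


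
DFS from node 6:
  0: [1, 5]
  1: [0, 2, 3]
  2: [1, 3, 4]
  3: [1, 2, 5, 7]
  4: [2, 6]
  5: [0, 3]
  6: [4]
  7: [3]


Visit 6, push [4]
Visit 4, push [2]
Visit 2, push [3, 1]
Visit 1, push [3, 0]
Visit 0, push [5]
Visit 5, push [3]
Visit 3, push [7]
Visit 7, push []

DFS order: [6, 4, 2, 1, 0, 5, 3, 7]


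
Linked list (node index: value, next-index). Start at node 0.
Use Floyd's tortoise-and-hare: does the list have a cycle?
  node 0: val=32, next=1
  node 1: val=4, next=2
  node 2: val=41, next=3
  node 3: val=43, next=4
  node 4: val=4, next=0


Floyd's tortoise (slow, +1) and hare (fast, +2):
  init: slow=0, fast=0
  step 1: slow=1, fast=2
  step 2: slow=2, fast=4
  step 3: slow=3, fast=1
  step 4: slow=4, fast=3
  step 5: slow=0, fast=0
  slow == fast at node 0: cycle detected

Cycle: yes


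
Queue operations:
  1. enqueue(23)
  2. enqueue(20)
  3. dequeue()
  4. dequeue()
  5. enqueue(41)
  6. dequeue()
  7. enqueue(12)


enqueue(23) -> [23]
enqueue(20) -> [23, 20]
dequeue()->23, [20]
dequeue()->20, []
enqueue(41) -> [41]
dequeue()->41, []
enqueue(12) -> [12]

Final queue: [12]


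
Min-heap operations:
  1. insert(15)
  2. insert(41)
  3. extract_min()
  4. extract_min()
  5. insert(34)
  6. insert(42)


insert(15) -> [15]
insert(41) -> [15, 41]
extract_min()->15, [41]
extract_min()->41, []
insert(34) -> [34]
insert(42) -> [34, 42]

Final heap: [34, 42]


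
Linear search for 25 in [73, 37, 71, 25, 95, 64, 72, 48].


i=0: 73!=25
i=1: 37!=25
i=2: 71!=25
i=3: 25==25 found!

Found at 3, 4 comps


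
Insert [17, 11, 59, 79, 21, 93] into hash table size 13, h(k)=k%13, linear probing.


Insert 17: h=4 -> slot 4
Insert 11: h=11 -> slot 11
Insert 59: h=7 -> slot 7
Insert 79: h=1 -> slot 1
Insert 21: h=8 -> slot 8
Insert 93: h=2 -> slot 2

Table: [None, 79, 93, None, 17, None, None, 59, 21, None, None, 11, None]


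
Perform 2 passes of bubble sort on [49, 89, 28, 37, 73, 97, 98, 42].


Initial: [49, 89, 28, 37, 73, 97, 98, 42]
Pass 1: [49, 28, 37, 73, 89, 97, 42, 98] (4 swaps)
Pass 2: [28, 37, 49, 73, 89, 42, 97, 98] (3 swaps)

After 2 passes: [28, 37, 49, 73, 89, 42, 97, 98]


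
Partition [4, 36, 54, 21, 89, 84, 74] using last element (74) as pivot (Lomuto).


Pivot: 74
  4 <= 74: advance i (no swap)
  36 <= 74: advance i (no swap)
  54 <= 74: advance i (no swap)
  21 <= 74: advance i (no swap)
Place pivot at 4: [4, 36, 54, 21, 74, 84, 89]

Partitioned: [4, 36, 54, 21, 74, 84, 89]


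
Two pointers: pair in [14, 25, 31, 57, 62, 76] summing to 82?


lo=0(14)+hi=5(76)=90
lo=0(14)+hi=4(62)=76
lo=1(25)+hi=4(62)=87
lo=1(25)+hi=3(57)=82

Yes: 25+57=82


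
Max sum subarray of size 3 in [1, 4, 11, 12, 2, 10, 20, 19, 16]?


[0:3]: 16
[1:4]: 27
[2:5]: 25
[3:6]: 24
[4:7]: 32
[5:8]: 49
[6:9]: 55

Max: 55 at [6:9]


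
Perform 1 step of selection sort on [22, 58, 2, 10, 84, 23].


Initial: [22, 58, 2, 10, 84, 23]
Step 1: min=2 at 2
  Swap: [2, 58, 22, 10, 84, 23]

After 1 step: [2, 58, 22, 10, 84, 23]


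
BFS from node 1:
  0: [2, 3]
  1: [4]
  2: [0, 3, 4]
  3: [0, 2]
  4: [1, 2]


Visit 1, enqueue [4]
Visit 4, enqueue [2]
Visit 2, enqueue [0, 3]
Visit 0, enqueue []
Visit 3, enqueue []

BFS order: [1, 4, 2, 0, 3]


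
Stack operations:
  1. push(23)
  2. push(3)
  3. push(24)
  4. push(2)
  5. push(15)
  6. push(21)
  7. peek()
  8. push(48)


push(23) -> [23]
push(3) -> [23, 3]
push(24) -> [23, 3, 24]
push(2) -> [23, 3, 24, 2]
push(15) -> [23, 3, 24, 2, 15]
push(21) -> [23, 3, 24, 2, 15, 21]
peek()->21
push(48) -> [23, 3, 24, 2, 15, 21, 48]

Final stack: [23, 3, 24, 2, 15, 21, 48]


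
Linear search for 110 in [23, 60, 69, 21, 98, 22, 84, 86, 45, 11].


i=0: 23!=110
i=1: 60!=110
i=2: 69!=110
i=3: 21!=110
i=4: 98!=110
i=5: 22!=110
i=6: 84!=110
i=7: 86!=110
i=8: 45!=110
i=9: 11!=110

Not found, 10 comps


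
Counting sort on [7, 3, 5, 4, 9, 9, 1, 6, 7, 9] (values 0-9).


Input: [7, 3, 5, 4, 9, 9, 1, 6, 7, 9]
Counts: [0, 1, 0, 1, 1, 1, 1, 2, 0, 3]

Sorted: [1, 3, 4, 5, 6, 7, 7, 9, 9, 9]


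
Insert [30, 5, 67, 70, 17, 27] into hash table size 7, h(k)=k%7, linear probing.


Insert 30: h=2 -> slot 2
Insert 5: h=5 -> slot 5
Insert 67: h=4 -> slot 4
Insert 70: h=0 -> slot 0
Insert 17: h=3 -> slot 3
Insert 27: h=6 -> slot 6

Table: [70, None, 30, 17, 67, 5, 27]


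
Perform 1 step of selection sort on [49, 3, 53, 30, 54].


Initial: [49, 3, 53, 30, 54]
Step 1: min=3 at 1
  Swap: [3, 49, 53, 30, 54]

After 1 step: [3, 49, 53, 30, 54]


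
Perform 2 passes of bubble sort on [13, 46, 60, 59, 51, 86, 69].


Initial: [13, 46, 60, 59, 51, 86, 69]
Pass 1: [13, 46, 59, 51, 60, 69, 86] (3 swaps)
Pass 2: [13, 46, 51, 59, 60, 69, 86] (1 swaps)

After 2 passes: [13, 46, 51, 59, 60, 69, 86]


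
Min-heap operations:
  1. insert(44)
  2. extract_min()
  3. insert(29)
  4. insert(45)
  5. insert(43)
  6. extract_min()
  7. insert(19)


insert(44) -> [44]
extract_min()->44, []
insert(29) -> [29]
insert(45) -> [29, 45]
insert(43) -> [29, 45, 43]
extract_min()->29, [43, 45]
insert(19) -> [19, 45, 43]

Final heap: [19, 45, 43]


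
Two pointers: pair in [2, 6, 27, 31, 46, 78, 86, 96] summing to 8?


lo=0(2)+hi=7(96)=98
lo=0(2)+hi=6(86)=88
lo=0(2)+hi=5(78)=80
lo=0(2)+hi=4(46)=48
lo=0(2)+hi=3(31)=33
lo=0(2)+hi=2(27)=29
lo=0(2)+hi=1(6)=8

Yes: 2+6=8


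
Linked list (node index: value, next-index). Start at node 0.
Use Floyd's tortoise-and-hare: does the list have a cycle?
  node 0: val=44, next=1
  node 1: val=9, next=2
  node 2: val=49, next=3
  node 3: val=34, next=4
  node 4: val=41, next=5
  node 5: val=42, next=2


Floyd's tortoise (slow, +1) and hare (fast, +2):
  init: slow=0, fast=0
  step 1: slow=1, fast=2
  step 2: slow=2, fast=4
  step 3: slow=3, fast=2
  step 4: slow=4, fast=4
  slow == fast at node 4: cycle detected

Cycle: yes


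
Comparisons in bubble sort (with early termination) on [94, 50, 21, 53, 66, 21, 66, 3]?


Algorithm: bubble sort (with early termination)
Input: [94, 50, 21, 53, 66, 21, 66, 3]
Sorted: [3, 21, 21, 50, 53, 66, 66, 94]

28


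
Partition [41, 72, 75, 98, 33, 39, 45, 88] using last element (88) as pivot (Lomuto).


Pivot: 88
  41 <= 88: advance i (no swap)
  72 <= 88: advance i (no swap)
  75 <= 88: advance i (no swap)
  33 <= 88: swap -> [41, 72, 75, 33, 98, 39, 45, 88]
  39 <= 88: swap -> [41, 72, 75, 33, 39, 98, 45, 88]
  45 <= 88: swap -> [41, 72, 75, 33, 39, 45, 98, 88]
Place pivot at 6: [41, 72, 75, 33, 39, 45, 88, 98]

Partitioned: [41, 72, 75, 33, 39, 45, 88, 98]
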